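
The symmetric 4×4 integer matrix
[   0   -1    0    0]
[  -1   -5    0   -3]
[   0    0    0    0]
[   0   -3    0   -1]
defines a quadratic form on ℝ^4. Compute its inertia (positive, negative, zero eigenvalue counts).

step 0: pivot -5 → sign −
step 1: pivot 1/5 → sign +
step 2: pivot -1 → sign −
step 3: row/col 3 already zero → sign 0
signature = (1, 2, 1)

Answer: (1, 2, 1)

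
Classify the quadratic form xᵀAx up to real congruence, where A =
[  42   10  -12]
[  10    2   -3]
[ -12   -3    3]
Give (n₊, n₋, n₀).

step 0: pivot 42 → sign +
step 1: pivot -8/21 → sign −
step 2: pivot -3/8 → sign −
signature = (1, 2, 0)

Answer: (1, 2, 0)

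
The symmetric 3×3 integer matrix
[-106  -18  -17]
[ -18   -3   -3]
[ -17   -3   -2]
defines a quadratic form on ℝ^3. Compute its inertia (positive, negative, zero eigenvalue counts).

Answer: (2, 1, 0)

Derivation:
step 0: pivot -106 → sign −
step 1: pivot 3/53 → sign +
step 2: pivot 1/2 → sign +
signature = (2, 1, 0)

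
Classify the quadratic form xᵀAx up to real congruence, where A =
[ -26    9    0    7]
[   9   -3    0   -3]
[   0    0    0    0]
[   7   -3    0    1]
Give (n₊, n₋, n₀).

step 0: pivot -26 → sign −
step 1: pivot 3/26 → sign +
step 2: row/col 2 already zero → sign 0
step 3: row/col 3 already zero → sign 0
signature = (1, 1, 2)

Answer: (1, 1, 2)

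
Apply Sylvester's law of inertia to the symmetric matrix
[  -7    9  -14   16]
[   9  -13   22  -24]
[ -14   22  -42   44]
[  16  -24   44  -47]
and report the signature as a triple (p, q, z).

Answer: (0, 4, 0)

Derivation:
step 0: pivot -7 → sign −
step 1: pivot -10/7 → sign −
step 2: pivot -14/5 → sign −
step 3: pivot -1/7 → sign −
signature = (0, 4, 0)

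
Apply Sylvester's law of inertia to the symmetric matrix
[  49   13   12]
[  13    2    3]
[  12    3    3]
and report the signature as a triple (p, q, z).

Answer: (2, 1, 0)

Derivation:
step 0: pivot 49 → sign +
step 1: pivot -71/49 → sign −
step 2: pivot 6/71 → sign +
signature = (2, 1, 0)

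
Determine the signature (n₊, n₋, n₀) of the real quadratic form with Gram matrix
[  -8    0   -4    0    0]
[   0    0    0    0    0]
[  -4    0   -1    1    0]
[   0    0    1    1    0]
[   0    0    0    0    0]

step 0: pivot -8 → sign −
step 1: pivot 1 → sign +
step 2: row/col 2 already zero → sign 0
step 3: row/col 3 already zero → sign 0
step 4: row/col 4 already zero → sign 0
signature = (1, 1, 3)

Answer: (1, 1, 3)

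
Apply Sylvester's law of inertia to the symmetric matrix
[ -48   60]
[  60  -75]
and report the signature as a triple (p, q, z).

Answer: (0, 1, 1)

Derivation:
step 0: pivot -48 → sign −
step 1: row/col 1 already zero → sign 0
signature = (0, 1, 1)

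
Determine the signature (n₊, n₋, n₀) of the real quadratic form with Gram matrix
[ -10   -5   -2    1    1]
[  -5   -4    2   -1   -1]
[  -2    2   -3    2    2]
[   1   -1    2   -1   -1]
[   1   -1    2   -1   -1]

Answer: (2, 2, 1)

Derivation:
step 0: pivot -10 → sign −
step 1: pivot -3/2 → sign −
step 2: pivot 17/5 → sign +
step 3: pivot 3/17 → sign +
step 4: row/col 4 already zero → sign 0
signature = (2, 2, 1)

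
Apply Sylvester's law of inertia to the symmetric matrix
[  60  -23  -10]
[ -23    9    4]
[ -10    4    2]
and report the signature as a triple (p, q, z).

step 0: pivot 60 → sign +
step 1: pivot 11/60 → sign +
step 2: pivot 2/11 → sign +
signature = (3, 0, 0)

Answer: (3, 0, 0)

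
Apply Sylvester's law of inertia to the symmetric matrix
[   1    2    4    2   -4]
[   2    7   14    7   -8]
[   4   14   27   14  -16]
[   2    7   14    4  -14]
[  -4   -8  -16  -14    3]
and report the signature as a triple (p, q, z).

step 0: pivot 1 → sign +
step 1: pivot 3 → sign +
step 2: pivot -1 → sign −
step 3: pivot -3 → sign −
step 4: pivot -1 → sign −
signature = (2, 3, 0)

Answer: (2, 3, 0)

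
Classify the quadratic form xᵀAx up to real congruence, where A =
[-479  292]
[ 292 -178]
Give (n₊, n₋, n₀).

step 0: pivot -479 → sign −
step 1: pivot 2/479 → sign +
signature = (1, 1, 0)

Answer: (1, 1, 0)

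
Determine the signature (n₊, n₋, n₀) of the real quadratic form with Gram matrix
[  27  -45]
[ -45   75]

Answer: (1, 0, 1)

Derivation:
step 0: pivot 27 → sign +
step 1: row/col 1 already zero → sign 0
signature = (1, 0, 1)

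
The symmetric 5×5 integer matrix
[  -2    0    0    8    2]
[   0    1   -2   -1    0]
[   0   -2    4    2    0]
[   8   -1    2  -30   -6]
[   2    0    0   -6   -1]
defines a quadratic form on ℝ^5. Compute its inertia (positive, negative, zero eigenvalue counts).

Answer: (2, 2, 1)

Derivation:
step 0: pivot -2 → sign −
step 1: pivot 1 → sign +
step 2: pivot 1 → sign +
step 3: pivot -3 → sign −
step 4: row/col 4 already zero → sign 0
signature = (2, 2, 1)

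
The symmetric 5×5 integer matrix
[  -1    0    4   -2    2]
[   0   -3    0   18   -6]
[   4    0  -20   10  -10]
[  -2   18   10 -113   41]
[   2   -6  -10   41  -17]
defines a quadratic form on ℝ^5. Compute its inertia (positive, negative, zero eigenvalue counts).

Answer: (0, 3, 2)

Derivation:
step 0: pivot -1 → sign −
step 1: pivot -3 → sign −
step 2: pivot -4 → sign −
step 3: row/col 3 already zero → sign 0
step 4: row/col 4 already zero → sign 0
signature = (0, 3, 2)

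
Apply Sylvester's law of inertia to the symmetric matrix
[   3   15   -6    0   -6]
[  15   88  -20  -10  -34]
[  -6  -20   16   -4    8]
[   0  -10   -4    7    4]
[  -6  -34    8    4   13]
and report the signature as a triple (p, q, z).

Answer: (3, 1, 1)

Derivation:
step 0: pivot 3 → sign +
step 1: pivot 13 → sign +
step 2: pivot -48/13 → sign −
step 3: pivot 3 → sign +
step 4: row/col 4 already zero → sign 0
signature = (3, 1, 1)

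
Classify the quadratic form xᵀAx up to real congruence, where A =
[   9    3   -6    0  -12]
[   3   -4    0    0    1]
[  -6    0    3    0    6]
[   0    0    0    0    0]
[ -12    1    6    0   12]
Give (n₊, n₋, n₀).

Answer: (2, 2, 1)

Derivation:
step 0: pivot 9 → sign +
step 1: pivot -5 → sign −
step 2: pivot -1/5 → sign −
step 3: pivot 1 → sign +
step 4: row/col 4 already zero → sign 0
signature = (2, 2, 1)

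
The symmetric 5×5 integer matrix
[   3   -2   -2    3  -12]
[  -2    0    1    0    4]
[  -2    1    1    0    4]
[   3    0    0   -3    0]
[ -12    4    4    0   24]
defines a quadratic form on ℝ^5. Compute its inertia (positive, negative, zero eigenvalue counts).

step 0: pivot 3 → sign +
step 1: pivot -4/3 → sign −
step 2: pivot -1/4 → sign −
step 3: pivot 6 → sign +
step 4: row/col 4 already zero → sign 0
signature = (2, 2, 1)

Answer: (2, 2, 1)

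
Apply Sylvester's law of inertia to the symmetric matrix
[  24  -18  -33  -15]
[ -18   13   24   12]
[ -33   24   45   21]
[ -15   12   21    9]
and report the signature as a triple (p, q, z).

step 0: pivot 24 → sign +
step 1: pivot -1/2 → sign −
step 2: pivot 3/4 → sign +
step 3: row/col 3 already zero → sign 0
signature = (2, 1, 1)

Answer: (2, 1, 1)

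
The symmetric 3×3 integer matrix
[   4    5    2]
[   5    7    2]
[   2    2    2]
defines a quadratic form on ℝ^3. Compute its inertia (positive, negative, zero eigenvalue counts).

step 0: pivot 4 → sign +
step 1: pivot 3/4 → sign +
step 2: pivot 2/3 → sign +
signature = (3, 0, 0)

Answer: (3, 0, 0)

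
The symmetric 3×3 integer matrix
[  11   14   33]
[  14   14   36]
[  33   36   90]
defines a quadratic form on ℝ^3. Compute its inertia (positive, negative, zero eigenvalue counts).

Answer: (2, 1, 0)

Derivation:
step 0: pivot 11 → sign +
step 1: pivot -42/11 → sign −
step 2: pivot 3/7 → sign +
signature = (2, 1, 0)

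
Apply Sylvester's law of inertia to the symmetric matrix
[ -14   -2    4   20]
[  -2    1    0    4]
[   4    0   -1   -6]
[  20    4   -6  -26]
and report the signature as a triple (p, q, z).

Answer: (2, 2, 0)

Derivation:
step 0: pivot -14 → sign −
step 1: pivot 9/7 → sign +
step 2: pivot -1/9 → sign −
step 3: pivot 2 → sign +
signature = (2, 2, 0)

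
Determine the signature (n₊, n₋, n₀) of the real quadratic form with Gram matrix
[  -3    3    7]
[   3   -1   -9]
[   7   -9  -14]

Answer: (2, 1, 0)

Derivation:
step 0: pivot -3 → sign −
step 1: pivot 2 → sign +
step 2: pivot 1/3 → sign +
signature = (2, 1, 0)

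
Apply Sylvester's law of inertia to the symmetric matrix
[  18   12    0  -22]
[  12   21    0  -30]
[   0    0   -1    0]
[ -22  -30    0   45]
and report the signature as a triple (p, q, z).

step 0: pivot 18 → sign +
step 1: pivot 13 → sign +
step 2: pivot -1 → sign −
step 3: pivot 1/39 → sign +
signature = (3, 1, 0)

Answer: (3, 1, 0)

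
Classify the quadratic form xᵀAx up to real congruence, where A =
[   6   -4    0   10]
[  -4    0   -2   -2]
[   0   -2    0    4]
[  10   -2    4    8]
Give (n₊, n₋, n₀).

step 0: pivot 6 → sign +
step 1: pivot -8/3 → sign −
step 2: pivot 3/2 → sign +
step 3: pivot -2/3 → sign −
signature = (2, 2, 0)

Answer: (2, 2, 0)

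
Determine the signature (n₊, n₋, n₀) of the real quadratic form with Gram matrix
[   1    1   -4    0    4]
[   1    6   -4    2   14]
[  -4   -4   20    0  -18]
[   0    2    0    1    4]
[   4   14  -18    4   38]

Answer: (5, 0, 0)

Derivation:
step 0: pivot 1 → sign +
step 1: pivot 5 → sign +
step 2: pivot 4 → sign +
step 3: pivot 1/5 → sign +
step 4: pivot 1 → sign +
signature = (5, 0, 0)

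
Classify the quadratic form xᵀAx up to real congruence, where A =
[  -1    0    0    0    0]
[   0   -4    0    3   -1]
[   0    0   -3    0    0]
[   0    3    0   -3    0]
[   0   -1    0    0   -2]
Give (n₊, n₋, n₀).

Answer: (0, 5, 0)

Derivation:
step 0: pivot -1 → sign −
step 1: pivot -4 → sign −
step 2: pivot -3 → sign −
step 3: pivot -3/4 → sign −
step 4: pivot -1 → sign −
signature = (0, 5, 0)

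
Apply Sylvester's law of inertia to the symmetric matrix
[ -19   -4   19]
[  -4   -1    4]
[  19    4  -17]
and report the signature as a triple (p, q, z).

Answer: (1, 2, 0)

Derivation:
step 0: pivot -19 → sign −
step 1: pivot -3/19 → sign −
step 2: pivot 2 → sign +
signature = (1, 2, 0)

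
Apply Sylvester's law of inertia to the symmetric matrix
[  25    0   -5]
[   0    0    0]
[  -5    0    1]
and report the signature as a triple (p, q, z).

Answer: (1, 0, 2)

Derivation:
step 0: pivot 25 → sign +
step 1: row/col 1 already zero → sign 0
step 2: row/col 2 already zero → sign 0
signature = (1, 0, 2)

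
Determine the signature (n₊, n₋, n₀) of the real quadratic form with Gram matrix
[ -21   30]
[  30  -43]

Answer: (0, 2, 0)

Derivation:
step 0: pivot -21 → sign −
step 1: pivot -1/7 → sign −
signature = (0, 2, 0)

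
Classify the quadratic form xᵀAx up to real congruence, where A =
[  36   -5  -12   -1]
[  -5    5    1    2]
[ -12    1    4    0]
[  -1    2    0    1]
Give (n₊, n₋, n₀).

step 0: pivot 36 → sign +
step 1: pivot 155/36 → sign +
step 2: pivot -16/155 → sign −
step 3: pivot 3/16 → sign +
signature = (3, 1, 0)

Answer: (3, 1, 0)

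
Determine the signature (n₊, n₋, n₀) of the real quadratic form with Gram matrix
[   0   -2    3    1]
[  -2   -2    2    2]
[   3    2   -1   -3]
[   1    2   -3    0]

Answer: (3, 1, 0)

Derivation:
step 0: pivot -2 → sign −
step 1: pivot 2 → sign +
step 2: pivot 1/2 → sign +
step 3: pivot 1 → sign +
signature = (3, 1, 0)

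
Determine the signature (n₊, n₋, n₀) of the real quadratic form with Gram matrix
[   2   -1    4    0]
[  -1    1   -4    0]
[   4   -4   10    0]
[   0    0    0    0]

Answer: (2, 1, 1)

Derivation:
step 0: pivot 2 → sign +
step 1: pivot 1/2 → sign +
step 2: pivot -6 → sign −
step 3: row/col 3 already zero → sign 0
signature = (2, 1, 1)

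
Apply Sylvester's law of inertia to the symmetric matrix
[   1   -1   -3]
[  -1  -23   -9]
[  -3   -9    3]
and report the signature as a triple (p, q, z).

Answer: (1, 1, 1)

Derivation:
step 0: pivot 1 → sign +
step 1: pivot -24 → sign −
step 2: row/col 2 already zero → sign 0
signature = (1, 1, 1)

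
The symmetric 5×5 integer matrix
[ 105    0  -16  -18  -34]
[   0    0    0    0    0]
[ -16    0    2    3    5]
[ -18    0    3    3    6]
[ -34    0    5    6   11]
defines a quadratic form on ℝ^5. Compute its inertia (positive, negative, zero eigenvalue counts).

step 0: pivot 105 → sign +
step 1: pivot -46/105 → sign −
step 2: pivot 3/46 → sign +
step 3: row/col 3 already zero → sign 0
step 4: row/col 4 already zero → sign 0
signature = (2, 1, 2)

Answer: (2, 1, 2)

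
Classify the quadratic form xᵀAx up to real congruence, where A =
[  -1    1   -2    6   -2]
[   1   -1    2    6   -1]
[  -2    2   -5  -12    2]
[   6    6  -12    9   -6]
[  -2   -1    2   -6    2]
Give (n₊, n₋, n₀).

step 0: pivot -1 → sign −
step 1: pivot -1 → sign −
step 2: pivot 621 → sign +
step 3: pivot -16/69 → sign −
step 4: pivot -3/16 → sign −
signature = (1, 4, 0)

Answer: (1, 4, 0)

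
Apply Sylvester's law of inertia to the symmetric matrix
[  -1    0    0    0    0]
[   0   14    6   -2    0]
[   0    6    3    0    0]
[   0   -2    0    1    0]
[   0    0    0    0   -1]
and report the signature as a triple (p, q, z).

Answer: (2, 3, 0)

Derivation:
step 0: pivot -1 → sign −
step 1: pivot 14 → sign +
step 2: pivot 3/7 → sign +
step 3: pivot -1 → sign −
step 4: pivot -1 → sign −
signature = (2, 3, 0)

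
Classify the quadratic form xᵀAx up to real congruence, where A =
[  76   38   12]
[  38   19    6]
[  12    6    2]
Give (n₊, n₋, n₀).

Answer: (2, 0, 1)

Derivation:
step 0: pivot 76 → sign +
step 1: pivot 2/19 → sign +
step 2: row/col 2 already zero → sign 0
signature = (2, 0, 1)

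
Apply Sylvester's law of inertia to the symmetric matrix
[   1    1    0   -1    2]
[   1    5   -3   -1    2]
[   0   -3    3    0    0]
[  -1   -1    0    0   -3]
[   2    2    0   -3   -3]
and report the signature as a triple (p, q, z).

step 0: pivot 1 → sign +
step 1: pivot 4 → sign +
step 2: pivot 3/4 → sign +
step 3: pivot -1 → sign −
step 4: pivot -6 → sign −
signature = (3, 2, 0)

Answer: (3, 2, 0)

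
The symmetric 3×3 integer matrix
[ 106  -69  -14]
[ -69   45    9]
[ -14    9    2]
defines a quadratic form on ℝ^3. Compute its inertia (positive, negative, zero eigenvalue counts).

Answer: (2, 0, 1)

Derivation:
step 0: pivot 106 → sign +
step 1: pivot 9/106 → sign +
step 2: row/col 2 already zero → sign 0
signature = (2, 0, 1)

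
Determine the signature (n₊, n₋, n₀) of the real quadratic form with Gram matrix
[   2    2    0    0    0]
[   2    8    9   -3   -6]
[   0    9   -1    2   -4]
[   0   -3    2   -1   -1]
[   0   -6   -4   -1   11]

step 0: pivot 2 → sign +
step 1: pivot 6 → sign +
step 2: pivot -29/2 → sign −
step 3: pivot 12/29 → sign +
step 4: pivot -3/4 → sign −
signature = (3, 2, 0)

Answer: (3, 2, 0)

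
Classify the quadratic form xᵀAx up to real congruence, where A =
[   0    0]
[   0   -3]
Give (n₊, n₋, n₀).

step 0: pivot -3 → sign −
step 1: row/col 1 already zero → sign 0
signature = (0, 1, 1)

Answer: (0, 1, 1)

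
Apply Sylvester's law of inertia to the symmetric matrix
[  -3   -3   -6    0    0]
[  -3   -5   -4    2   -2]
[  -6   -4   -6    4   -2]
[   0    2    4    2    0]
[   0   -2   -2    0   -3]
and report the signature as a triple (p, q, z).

Answer: (1, 4, 0)

Derivation:
step 0: pivot -3 → sign −
step 1: pivot -2 → sign −
step 2: pivot 8 → sign +
step 3: pivot -1/2 → sign −
step 4: pivot -1 → sign −
signature = (1, 4, 0)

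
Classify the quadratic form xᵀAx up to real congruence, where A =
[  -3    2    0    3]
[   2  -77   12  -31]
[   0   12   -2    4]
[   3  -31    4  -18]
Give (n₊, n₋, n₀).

Answer: (0, 4, 0)

Derivation:
step 0: pivot -3 → sign −
step 1: pivot -227/3 → sign −
step 2: pivot -22/227 → sign −
step 3: pivot -2/11 → sign −
signature = (0, 4, 0)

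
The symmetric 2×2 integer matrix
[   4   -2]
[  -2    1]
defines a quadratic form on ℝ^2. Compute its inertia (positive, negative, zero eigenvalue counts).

step 0: pivot 4 → sign +
step 1: row/col 1 already zero → sign 0
signature = (1, 0, 1)

Answer: (1, 0, 1)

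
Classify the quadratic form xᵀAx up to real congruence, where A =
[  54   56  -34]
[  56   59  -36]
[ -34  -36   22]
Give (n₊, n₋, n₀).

step 0: pivot 54 → sign +
step 1: pivot 25/27 → sign +
step 2: row/col 2 already zero → sign 0
signature = (2, 0, 1)

Answer: (2, 0, 1)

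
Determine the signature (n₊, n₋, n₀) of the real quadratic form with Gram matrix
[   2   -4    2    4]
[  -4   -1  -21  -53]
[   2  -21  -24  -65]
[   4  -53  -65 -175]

step 0: pivot 2 → sign +
step 1: pivot -9 → sign −
step 2: pivot 55/9 → sign +
step 3: pivot 6/55 → sign +
signature = (3, 1, 0)

Answer: (3, 1, 0)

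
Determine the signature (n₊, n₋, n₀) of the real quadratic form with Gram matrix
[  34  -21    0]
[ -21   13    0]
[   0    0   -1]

Answer: (2, 1, 0)

Derivation:
step 0: pivot 34 → sign +
step 1: pivot 1/34 → sign +
step 2: pivot -1 → sign −
signature = (2, 1, 0)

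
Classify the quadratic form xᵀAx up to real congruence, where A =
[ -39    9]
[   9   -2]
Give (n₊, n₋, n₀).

step 0: pivot -39 → sign −
step 1: pivot 1/13 → sign +
signature = (1, 1, 0)

Answer: (1, 1, 0)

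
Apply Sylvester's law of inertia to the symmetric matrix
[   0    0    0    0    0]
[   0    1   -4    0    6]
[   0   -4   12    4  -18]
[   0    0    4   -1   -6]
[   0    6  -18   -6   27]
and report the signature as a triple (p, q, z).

Answer: (2, 1, 2)

Derivation:
step 0: pivot 1 → sign +
step 1: pivot -4 → sign −
step 2: pivot 3 → sign +
step 3: row/col 3 already zero → sign 0
step 4: row/col 4 already zero → sign 0
signature = (2, 1, 2)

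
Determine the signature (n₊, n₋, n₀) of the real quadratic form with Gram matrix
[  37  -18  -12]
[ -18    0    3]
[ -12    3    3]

step 0: pivot 37 → sign +
step 1: pivot -324/37 → sign −
step 2: pivot 1/36 → sign +
signature = (2, 1, 0)

Answer: (2, 1, 0)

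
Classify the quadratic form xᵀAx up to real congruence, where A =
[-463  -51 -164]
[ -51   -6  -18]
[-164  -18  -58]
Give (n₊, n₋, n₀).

step 0: pivot -463 → sign −
step 1: pivot -177/463 → sign −
step 2: pivot 6/59 → sign +
signature = (1, 2, 0)

Answer: (1, 2, 0)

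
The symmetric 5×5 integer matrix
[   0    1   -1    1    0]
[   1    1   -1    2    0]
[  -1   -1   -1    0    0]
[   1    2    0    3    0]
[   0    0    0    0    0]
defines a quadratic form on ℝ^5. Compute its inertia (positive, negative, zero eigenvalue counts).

Answer: (2, 2, 1)

Derivation:
step 0: pivot 1 → sign +
step 1: pivot -1 → sign −
step 2: pivot -2 → sign −
step 3: pivot 2 → sign +
step 4: row/col 4 already zero → sign 0
signature = (2, 2, 1)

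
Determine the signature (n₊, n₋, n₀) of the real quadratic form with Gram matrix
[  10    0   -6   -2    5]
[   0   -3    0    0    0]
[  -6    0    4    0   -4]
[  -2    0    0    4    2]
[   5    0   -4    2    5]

step 0: pivot 10 → sign +
step 1: pivot -3 → sign −
step 2: pivot 2/5 → sign +
step 3: row/col 3 already zero → sign 0
step 4: row/col 4 already zero → sign 0
signature = (2, 1, 2)

Answer: (2, 1, 2)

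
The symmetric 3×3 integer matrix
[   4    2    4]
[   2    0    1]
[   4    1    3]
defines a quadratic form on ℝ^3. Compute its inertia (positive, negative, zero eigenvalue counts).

step 0: pivot 4 → sign +
step 1: pivot -1 → sign −
step 2: row/col 2 already zero → sign 0
signature = (1, 1, 1)

Answer: (1, 1, 1)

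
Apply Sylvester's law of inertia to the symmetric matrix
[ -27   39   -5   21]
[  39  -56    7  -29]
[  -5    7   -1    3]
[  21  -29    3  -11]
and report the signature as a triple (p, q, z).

Answer: (1, 2, 1)

Derivation:
step 0: pivot -27 → sign −
step 1: pivot 1/3 → sign +
step 2: pivot -2/9 → sign −
step 3: row/col 3 already zero → sign 0
signature = (1, 2, 1)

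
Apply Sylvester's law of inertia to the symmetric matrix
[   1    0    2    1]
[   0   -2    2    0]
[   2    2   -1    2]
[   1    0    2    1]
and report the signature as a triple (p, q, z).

Answer: (1, 2, 1)

Derivation:
step 0: pivot 1 → sign +
step 1: pivot -2 → sign −
step 2: pivot -3 → sign −
step 3: row/col 3 already zero → sign 0
signature = (1, 2, 1)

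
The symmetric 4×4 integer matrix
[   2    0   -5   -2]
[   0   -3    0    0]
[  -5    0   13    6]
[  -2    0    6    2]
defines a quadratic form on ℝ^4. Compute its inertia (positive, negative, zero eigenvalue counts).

step 0: pivot 2 → sign +
step 1: pivot -3 → sign −
step 2: pivot 1/2 → sign +
step 3: pivot -2 → sign −
signature = (2, 2, 0)

Answer: (2, 2, 0)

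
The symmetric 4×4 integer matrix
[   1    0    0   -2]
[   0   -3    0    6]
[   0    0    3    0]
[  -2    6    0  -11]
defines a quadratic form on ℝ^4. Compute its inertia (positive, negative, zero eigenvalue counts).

step 0: pivot 1 → sign +
step 1: pivot -3 → sign −
step 2: pivot 3 → sign +
step 3: pivot -3 → sign −
signature = (2, 2, 0)

Answer: (2, 2, 0)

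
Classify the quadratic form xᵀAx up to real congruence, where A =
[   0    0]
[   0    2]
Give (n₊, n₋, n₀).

step 0: pivot 2 → sign +
step 1: row/col 1 already zero → sign 0
signature = (1, 0, 1)

Answer: (1, 0, 1)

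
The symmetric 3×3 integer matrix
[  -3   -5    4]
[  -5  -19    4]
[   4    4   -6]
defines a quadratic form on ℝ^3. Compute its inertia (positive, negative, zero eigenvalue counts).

step 0: pivot -3 → sign −
step 1: pivot -32/3 → sign −
step 2: row/col 2 already zero → sign 0
signature = (0, 2, 1)

Answer: (0, 2, 1)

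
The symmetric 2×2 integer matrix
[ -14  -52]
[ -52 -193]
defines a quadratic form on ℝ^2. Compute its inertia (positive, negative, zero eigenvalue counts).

Answer: (1, 1, 0)

Derivation:
step 0: pivot -14 → sign −
step 1: pivot 1/7 → sign +
signature = (1, 1, 0)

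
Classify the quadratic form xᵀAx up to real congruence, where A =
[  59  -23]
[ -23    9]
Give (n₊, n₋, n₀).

step 0: pivot 59 → sign +
step 1: pivot 2/59 → sign +
signature = (2, 0, 0)

Answer: (2, 0, 0)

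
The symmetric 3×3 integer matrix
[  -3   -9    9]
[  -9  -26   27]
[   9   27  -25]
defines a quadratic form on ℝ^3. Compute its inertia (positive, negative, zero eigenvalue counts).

Answer: (2, 1, 0)

Derivation:
step 0: pivot -3 → sign −
step 1: pivot 1 → sign +
step 2: pivot 2 → sign +
signature = (2, 1, 0)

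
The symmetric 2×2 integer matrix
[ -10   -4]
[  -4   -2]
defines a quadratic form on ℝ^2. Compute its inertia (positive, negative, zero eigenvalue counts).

Answer: (0, 2, 0)

Derivation:
step 0: pivot -10 → sign −
step 1: pivot -2/5 → sign −
signature = (0, 2, 0)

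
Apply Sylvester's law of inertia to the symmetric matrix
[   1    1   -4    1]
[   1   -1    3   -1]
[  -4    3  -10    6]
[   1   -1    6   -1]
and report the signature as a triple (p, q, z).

step 0: pivot 1 → sign +
step 1: pivot -2 → sign −
step 2: pivot -3/2 → sign −
step 3: pivot 6 → sign +
signature = (2, 2, 0)

Answer: (2, 2, 0)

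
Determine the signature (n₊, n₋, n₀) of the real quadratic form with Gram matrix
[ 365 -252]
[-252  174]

step 0: pivot 365 → sign +
step 1: pivot 6/365 → sign +
signature = (2, 0, 0)

Answer: (2, 0, 0)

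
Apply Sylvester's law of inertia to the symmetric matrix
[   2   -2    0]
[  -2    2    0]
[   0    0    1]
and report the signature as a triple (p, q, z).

Answer: (2, 0, 1)

Derivation:
step 0: pivot 2 → sign +
step 1: pivot 1 → sign +
step 2: row/col 2 already zero → sign 0
signature = (2, 0, 1)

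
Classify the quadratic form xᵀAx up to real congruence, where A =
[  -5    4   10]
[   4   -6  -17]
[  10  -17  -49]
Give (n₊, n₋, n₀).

Answer: (0, 3, 0)

Derivation:
step 0: pivot -5 → sign −
step 1: pivot -14/5 → sign −
step 2: pivot -1/14 → sign −
signature = (0, 3, 0)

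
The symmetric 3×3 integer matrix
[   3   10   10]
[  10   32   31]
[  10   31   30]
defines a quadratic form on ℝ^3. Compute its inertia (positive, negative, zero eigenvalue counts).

step 0: pivot 3 → sign +
step 1: pivot -4/3 → sign −
step 2: pivot 3/4 → sign +
signature = (2, 1, 0)

Answer: (2, 1, 0)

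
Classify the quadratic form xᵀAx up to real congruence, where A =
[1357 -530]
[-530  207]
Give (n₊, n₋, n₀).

step 0: pivot 1357 → sign +
step 1: pivot -1/1357 → sign −
signature = (1, 1, 0)

Answer: (1, 1, 0)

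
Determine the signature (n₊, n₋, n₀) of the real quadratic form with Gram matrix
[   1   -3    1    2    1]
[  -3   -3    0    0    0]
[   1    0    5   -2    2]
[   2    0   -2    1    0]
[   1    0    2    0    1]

step 0: pivot 1 → sign +
step 1: pivot -12 → sign −
step 2: pivot 19/4 → sign +
step 3: pivot -25/19 → sign −
step 4: pivot 6/25 → sign +
signature = (3, 2, 0)

Answer: (3, 2, 0)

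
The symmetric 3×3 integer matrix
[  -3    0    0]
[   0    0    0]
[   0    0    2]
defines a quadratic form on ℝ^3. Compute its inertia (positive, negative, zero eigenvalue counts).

Answer: (1, 1, 1)

Derivation:
step 0: pivot -3 → sign −
step 1: pivot 2 → sign +
step 2: row/col 2 already zero → sign 0
signature = (1, 1, 1)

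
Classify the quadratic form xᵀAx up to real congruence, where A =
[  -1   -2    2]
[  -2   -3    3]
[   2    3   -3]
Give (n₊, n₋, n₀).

step 0: pivot -1 → sign −
step 1: pivot 1 → sign +
step 2: row/col 2 already zero → sign 0
signature = (1, 1, 1)

Answer: (1, 1, 1)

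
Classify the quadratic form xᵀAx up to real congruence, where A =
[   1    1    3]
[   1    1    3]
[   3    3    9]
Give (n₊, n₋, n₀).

Answer: (1, 0, 2)

Derivation:
step 0: pivot 1 → sign +
step 1: row/col 1 already zero → sign 0
step 2: row/col 2 already zero → sign 0
signature = (1, 0, 2)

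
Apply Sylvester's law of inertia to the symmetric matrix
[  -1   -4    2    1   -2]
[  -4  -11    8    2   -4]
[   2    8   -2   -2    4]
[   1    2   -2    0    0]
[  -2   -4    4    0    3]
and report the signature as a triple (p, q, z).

Answer: (4, 1, 0)

Derivation:
step 0: pivot -1 → sign −
step 1: pivot 5 → sign +
step 2: pivot 2 → sign +
step 3: pivot 1/5 → sign +
step 4: pivot 3 → sign +
signature = (4, 1, 0)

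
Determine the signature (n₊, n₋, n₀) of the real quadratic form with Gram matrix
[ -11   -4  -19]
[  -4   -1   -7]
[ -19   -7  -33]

step 0: pivot -11 → sign −
step 1: pivot 5/11 → sign +
step 2: pivot -1/5 → sign −
signature = (1, 2, 0)

Answer: (1, 2, 0)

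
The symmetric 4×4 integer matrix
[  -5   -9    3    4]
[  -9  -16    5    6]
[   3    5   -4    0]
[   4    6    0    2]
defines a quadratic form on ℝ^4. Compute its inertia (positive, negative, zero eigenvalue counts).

Answer: (1, 3, 0)

Derivation:
step 0: pivot -5 → sign −
step 1: pivot 1/5 → sign +
step 2: pivot -3 → sign −
step 3: pivot -2 → sign −
signature = (1, 3, 0)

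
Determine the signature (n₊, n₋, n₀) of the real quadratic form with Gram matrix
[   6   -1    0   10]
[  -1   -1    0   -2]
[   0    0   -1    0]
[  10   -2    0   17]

Answer: (2, 2, 0)

Derivation:
step 0: pivot 6 → sign +
step 1: pivot -7/6 → sign −
step 2: pivot -1 → sign −
step 3: pivot 3/7 → sign +
signature = (2, 2, 0)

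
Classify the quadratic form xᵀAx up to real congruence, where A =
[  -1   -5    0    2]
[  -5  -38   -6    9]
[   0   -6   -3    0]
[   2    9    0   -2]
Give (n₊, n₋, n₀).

Answer: (1, 3, 0)

Derivation:
step 0: pivot -1 → sign −
step 1: pivot -13 → sign −
step 2: pivot -3/13 → sign −
step 3: pivot 3 → sign +
signature = (1, 3, 0)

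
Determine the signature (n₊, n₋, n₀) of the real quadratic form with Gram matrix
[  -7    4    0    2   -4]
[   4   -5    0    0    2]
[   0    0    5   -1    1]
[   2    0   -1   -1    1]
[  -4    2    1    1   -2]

step 0: pivot -7 → sign −
step 1: pivot -19/7 → sign −
step 2: pivot 5 → sign +
step 3: pivot -14/95 → sign −
step 4: pivot 1/7 → sign +
signature = (2, 3, 0)

Answer: (2, 3, 0)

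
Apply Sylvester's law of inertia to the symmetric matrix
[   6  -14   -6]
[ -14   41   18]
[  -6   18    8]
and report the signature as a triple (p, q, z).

Answer: (3, 0, 0)

Derivation:
step 0: pivot 6 → sign +
step 1: pivot 25/3 → sign +
step 2: pivot 2/25 → sign +
signature = (3, 0, 0)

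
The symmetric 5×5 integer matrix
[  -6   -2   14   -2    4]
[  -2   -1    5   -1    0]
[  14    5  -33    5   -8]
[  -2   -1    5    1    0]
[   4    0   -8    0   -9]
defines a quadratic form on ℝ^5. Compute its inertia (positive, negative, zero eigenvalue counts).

step 0: pivot -6 → sign −
step 1: pivot -1/3 → sign −
step 2: pivot 2 → sign +
step 3: pivot -1 → sign −
step 4: row/col 4 already zero → sign 0
signature = (1, 3, 1)

Answer: (1, 3, 1)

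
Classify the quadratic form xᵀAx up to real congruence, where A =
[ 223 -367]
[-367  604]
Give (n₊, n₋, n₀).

step 0: pivot 223 → sign +
step 1: pivot 3/223 → sign +
signature = (2, 0, 0)

Answer: (2, 0, 0)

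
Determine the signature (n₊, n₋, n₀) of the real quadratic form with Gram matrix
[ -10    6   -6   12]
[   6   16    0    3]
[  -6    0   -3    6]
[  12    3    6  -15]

step 0: pivot -10 → sign −
step 1: pivot 98/5 → sign +
step 2: pivot -3/49 → sign −
step 3: pivot 3/2 → sign +
signature = (2, 2, 0)

Answer: (2, 2, 0)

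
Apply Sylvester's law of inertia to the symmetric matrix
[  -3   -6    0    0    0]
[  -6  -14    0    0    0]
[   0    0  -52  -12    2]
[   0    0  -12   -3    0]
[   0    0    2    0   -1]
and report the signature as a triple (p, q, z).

Answer: (0, 4, 1)

Derivation:
step 0: pivot -3 → sign −
step 1: pivot -2 → sign −
step 2: pivot -52 → sign −
step 3: pivot -3/13 → sign −
step 4: row/col 4 already zero → sign 0
signature = (0, 4, 1)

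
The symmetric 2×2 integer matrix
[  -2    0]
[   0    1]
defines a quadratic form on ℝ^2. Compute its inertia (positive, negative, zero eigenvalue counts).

step 0: pivot -2 → sign −
step 1: pivot 1 → sign +
signature = (1, 1, 0)

Answer: (1, 1, 0)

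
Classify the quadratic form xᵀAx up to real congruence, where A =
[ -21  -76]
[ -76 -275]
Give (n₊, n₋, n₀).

step 0: pivot -21 → sign −
step 1: pivot 1/21 → sign +
signature = (1, 1, 0)

Answer: (1, 1, 0)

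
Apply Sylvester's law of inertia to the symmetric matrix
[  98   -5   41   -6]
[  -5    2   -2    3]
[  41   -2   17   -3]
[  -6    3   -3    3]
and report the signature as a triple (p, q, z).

Answer: (3, 1, 0)

Derivation:
step 0: pivot 98 → sign +
step 1: pivot 171/98 → sign +
step 2: pivot -3/19 → sign −
step 3: pivot 1 → sign +
signature = (3, 1, 0)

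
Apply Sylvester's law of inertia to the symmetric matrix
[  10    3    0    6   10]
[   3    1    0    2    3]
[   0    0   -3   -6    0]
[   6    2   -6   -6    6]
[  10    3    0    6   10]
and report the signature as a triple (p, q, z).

step 0: pivot 10 → sign +
step 1: pivot 1/10 → sign +
step 2: pivot -3 → sign −
step 3: pivot 2 → sign +
step 4: row/col 4 already zero → sign 0
signature = (3, 1, 1)

Answer: (3, 1, 1)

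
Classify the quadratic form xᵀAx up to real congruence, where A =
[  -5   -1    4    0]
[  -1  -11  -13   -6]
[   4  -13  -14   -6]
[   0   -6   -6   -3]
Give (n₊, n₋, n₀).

Answer: (1, 3, 0)

Derivation:
step 0: pivot -5 → sign −
step 1: pivot -54/5 → sign −
step 2: pivot 41/6 → sign +
step 3: pivot -3/41 → sign −
signature = (1, 3, 0)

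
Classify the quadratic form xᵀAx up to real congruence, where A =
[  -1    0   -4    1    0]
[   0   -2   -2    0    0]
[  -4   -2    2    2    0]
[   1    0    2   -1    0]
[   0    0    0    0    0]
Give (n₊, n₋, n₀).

Answer: (1, 3, 1)

Derivation:
step 0: pivot -1 → sign −
step 1: pivot -2 → sign −
step 2: pivot 20 → sign +
step 3: pivot -1/5 → sign −
step 4: row/col 4 already zero → sign 0
signature = (1, 3, 1)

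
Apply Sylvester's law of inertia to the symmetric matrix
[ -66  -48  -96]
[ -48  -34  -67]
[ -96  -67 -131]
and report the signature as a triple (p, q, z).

Answer: (1, 2, 0)

Derivation:
step 0: pivot -66 → sign −
step 1: pivot 10/11 → sign +
step 2: pivot -1/10 → sign −
signature = (1, 2, 0)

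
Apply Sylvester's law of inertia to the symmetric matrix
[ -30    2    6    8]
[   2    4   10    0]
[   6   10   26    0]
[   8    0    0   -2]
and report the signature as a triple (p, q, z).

step 0: pivot -30 → sign −
step 1: pivot 62/15 → sign +
step 2: pivot 32/31 → sign +
step 3: row/col 3 already zero → sign 0
signature = (2, 1, 1)

Answer: (2, 1, 1)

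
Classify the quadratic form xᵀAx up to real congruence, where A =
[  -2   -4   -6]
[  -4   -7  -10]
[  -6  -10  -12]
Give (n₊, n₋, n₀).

Answer: (2, 1, 0)

Derivation:
step 0: pivot -2 → sign −
step 1: pivot 1 → sign +
step 2: pivot 2 → sign +
signature = (2, 1, 0)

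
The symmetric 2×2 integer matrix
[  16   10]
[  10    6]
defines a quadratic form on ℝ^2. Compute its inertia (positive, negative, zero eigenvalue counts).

Answer: (1, 1, 0)

Derivation:
step 0: pivot 16 → sign +
step 1: pivot -1/4 → sign −
signature = (1, 1, 0)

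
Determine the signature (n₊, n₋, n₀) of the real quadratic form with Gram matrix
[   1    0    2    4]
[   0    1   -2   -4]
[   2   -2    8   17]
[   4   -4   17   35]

Answer: (3, 1, 0)

Derivation:
step 0: pivot 1 → sign +
step 1: pivot 1 → sign +
step 2: pivot 3 → sign +
step 3: pivot -1/3 → sign −
signature = (3, 1, 0)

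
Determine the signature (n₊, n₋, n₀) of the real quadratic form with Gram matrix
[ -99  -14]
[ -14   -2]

Answer: (0, 2, 0)

Derivation:
step 0: pivot -99 → sign −
step 1: pivot -2/99 → sign −
signature = (0, 2, 0)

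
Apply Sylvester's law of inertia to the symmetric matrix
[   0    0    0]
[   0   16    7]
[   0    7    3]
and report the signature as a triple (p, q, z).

Answer: (1, 1, 1)

Derivation:
step 0: pivot 16 → sign +
step 1: pivot -1/16 → sign −
step 2: row/col 2 already zero → sign 0
signature = (1, 1, 1)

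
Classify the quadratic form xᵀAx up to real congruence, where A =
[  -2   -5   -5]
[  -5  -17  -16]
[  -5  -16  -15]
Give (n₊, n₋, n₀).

step 0: pivot -2 → sign −
step 1: pivot -9/2 → sign −
step 2: pivot 2/9 → sign +
signature = (1, 2, 0)

Answer: (1, 2, 0)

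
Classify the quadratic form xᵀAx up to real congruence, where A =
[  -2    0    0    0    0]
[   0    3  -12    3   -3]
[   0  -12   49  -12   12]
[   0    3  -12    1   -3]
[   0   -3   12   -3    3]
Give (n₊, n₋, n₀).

Answer: (2, 2, 1)

Derivation:
step 0: pivot -2 → sign −
step 1: pivot 3 → sign +
step 2: pivot 1 → sign +
step 3: pivot -2 → sign −
step 4: row/col 4 already zero → sign 0
signature = (2, 2, 1)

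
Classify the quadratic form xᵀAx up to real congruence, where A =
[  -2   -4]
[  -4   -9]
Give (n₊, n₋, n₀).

Answer: (0, 2, 0)

Derivation:
step 0: pivot -2 → sign −
step 1: pivot -1 → sign −
signature = (0, 2, 0)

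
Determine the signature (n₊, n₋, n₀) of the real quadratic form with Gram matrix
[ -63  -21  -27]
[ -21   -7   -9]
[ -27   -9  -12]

Answer: (0, 2, 1)

Derivation:
step 0: pivot -63 → sign −
step 1: pivot -3/7 → sign −
step 2: row/col 2 already zero → sign 0
signature = (0, 2, 1)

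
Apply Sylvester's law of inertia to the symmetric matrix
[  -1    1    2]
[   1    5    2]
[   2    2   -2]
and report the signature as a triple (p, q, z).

Answer: (1, 2, 0)

Derivation:
step 0: pivot -1 → sign −
step 1: pivot 6 → sign +
step 2: pivot -2/3 → sign −
signature = (1, 2, 0)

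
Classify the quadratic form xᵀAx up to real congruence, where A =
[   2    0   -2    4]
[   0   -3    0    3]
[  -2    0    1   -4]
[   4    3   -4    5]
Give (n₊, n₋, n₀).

Answer: (1, 2, 1)

Derivation:
step 0: pivot 2 → sign +
step 1: pivot -3 → sign −
step 2: pivot -1 → sign −
step 3: row/col 3 already zero → sign 0
signature = (1, 2, 1)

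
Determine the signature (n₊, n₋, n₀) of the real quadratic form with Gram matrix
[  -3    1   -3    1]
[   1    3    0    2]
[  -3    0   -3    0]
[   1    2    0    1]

step 0: pivot -3 → sign −
step 1: pivot 10/3 → sign +
step 2: pivot -3/10 → sign −
step 3: row/col 3 already zero → sign 0
signature = (1, 2, 1)

Answer: (1, 2, 1)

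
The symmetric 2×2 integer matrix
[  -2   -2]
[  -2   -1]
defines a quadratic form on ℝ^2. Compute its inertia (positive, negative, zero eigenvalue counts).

Answer: (1, 1, 0)

Derivation:
step 0: pivot -2 → sign −
step 1: pivot 1 → sign +
signature = (1, 1, 0)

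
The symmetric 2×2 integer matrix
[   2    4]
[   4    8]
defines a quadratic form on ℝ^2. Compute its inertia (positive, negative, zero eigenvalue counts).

Answer: (1, 0, 1)

Derivation:
step 0: pivot 2 → sign +
step 1: row/col 1 already zero → sign 0
signature = (1, 0, 1)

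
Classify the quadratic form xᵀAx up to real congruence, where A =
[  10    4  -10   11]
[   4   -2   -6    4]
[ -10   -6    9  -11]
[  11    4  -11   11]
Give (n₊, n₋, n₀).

Answer: (2, 2, 0)

Derivation:
step 0: pivot 10 → sign +
step 1: pivot -18/5 → sign −
step 2: pivot 1/9 → sign +
step 3: pivot -3/2 → sign −
signature = (2, 2, 0)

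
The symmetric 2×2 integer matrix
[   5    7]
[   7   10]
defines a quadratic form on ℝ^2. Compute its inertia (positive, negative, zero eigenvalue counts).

Answer: (2, 0, 0)

Derivation:
step 0: pivot 5 → sign +
step 1: pivot 1/5 → sign +
signature = (2, 0, 0)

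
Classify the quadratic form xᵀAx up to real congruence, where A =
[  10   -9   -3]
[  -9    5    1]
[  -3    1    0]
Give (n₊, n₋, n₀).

Answer: (2, 1, 0)

Derivation:
step 0: pivot 10 → sign +
step 1: pivot -31/10 → sign −
step 2: pivot 1/31 → sign +
signature = (2, 1, 0)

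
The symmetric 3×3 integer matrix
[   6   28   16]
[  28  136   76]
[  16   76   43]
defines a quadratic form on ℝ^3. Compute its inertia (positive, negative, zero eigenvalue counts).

Answer: (2, 0, 1)

Derivation:
step 0: pivot 6 → sign +
step 1: pivot 16/3 → sign +
step 2: row/col 2 already zero → sign 0
signature = (2, 0, 1)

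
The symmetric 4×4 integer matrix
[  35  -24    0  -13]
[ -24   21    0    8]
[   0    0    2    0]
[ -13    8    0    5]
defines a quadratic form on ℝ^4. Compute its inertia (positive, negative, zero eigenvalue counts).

step 0: pivot 35 → sign +
step 1: pivot 159/35 → sign +
step 2: pivot 2 → sign +
step 3: pivot -2/159 → sign −
signature = (3, 1, 0)

Answer: (3, 1, 0)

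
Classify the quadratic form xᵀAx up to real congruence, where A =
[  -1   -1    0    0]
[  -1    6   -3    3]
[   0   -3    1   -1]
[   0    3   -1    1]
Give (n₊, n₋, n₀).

step 0: pivot -1 → sign −
step 1: pivot 7 → sign +
step 2: pivot -2/7 → sign −
step 3: row/col 3 already zero → sign 0
signature = (1, 2, 1)

Answer: (1, 2, 1)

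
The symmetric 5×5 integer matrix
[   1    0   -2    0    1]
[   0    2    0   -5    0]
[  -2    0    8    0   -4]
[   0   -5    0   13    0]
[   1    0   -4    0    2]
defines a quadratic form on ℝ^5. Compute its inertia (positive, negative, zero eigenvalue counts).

step 0: pivot 1 → sign +
step 1: pivot 2 → sign +
step 2: pivot 4 → sign +
step 3: pivot 1/2 → sign +
step 4: row/col 4 already zero → sign 0
signature = (4, 0, 1)

Answer: (4, 0, 1)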